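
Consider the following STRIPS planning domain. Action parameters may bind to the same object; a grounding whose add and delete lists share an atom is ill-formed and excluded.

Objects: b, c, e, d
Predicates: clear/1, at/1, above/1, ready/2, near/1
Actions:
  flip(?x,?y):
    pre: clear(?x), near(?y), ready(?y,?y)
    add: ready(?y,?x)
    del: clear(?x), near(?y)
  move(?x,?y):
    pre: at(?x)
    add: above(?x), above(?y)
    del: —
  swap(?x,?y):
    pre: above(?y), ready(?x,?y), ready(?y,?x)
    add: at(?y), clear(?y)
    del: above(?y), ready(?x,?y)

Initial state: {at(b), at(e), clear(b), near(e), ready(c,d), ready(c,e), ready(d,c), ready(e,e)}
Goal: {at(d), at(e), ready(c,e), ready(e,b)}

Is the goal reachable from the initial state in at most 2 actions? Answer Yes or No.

No

1. flip(b,e)  →  {at(b), at(e), ready(c,d), ready(c,e), ready(d,c), ready(e,b), ready(e,e)}
2. move(b,d)  →  {above(b), above(d), at(b), at(e), ready(c,d), ready(c,e), ready(d,c), ready(e,b), ready(e,e)}
3. swap(c,d)  →  {above(b), at(b), at(d), at(e), clear(d), ready(c,e), ready(d,c), ready(e,b), ready(e,e)}
optimal plan length = 3; 3 > 2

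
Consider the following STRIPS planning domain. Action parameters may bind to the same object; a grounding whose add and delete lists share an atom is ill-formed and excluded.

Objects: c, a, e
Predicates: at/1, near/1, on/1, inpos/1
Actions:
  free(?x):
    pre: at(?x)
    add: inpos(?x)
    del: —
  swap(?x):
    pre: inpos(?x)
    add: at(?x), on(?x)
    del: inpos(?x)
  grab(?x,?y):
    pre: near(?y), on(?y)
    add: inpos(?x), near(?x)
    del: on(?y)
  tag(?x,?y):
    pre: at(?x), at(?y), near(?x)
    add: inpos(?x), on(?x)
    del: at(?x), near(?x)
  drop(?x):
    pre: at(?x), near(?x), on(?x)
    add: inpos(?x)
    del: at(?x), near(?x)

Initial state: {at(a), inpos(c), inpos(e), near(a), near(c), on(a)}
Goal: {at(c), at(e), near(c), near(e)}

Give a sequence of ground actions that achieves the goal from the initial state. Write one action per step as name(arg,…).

swap(c); swap(e); grab(e,c)

1. swap(c)  →  {at(a), at(c), inpos(e), near(a), near(c), on(a), on(c)}
2. swap(e)  →  {at(a), at(c), at(e), near(a), near(c), on(a), on(c), on(e)}
3. grab(e,c)  →  {at(a), at(c), at(e), inpos(e), near(a), near(c), near(e), on(a), on(e)}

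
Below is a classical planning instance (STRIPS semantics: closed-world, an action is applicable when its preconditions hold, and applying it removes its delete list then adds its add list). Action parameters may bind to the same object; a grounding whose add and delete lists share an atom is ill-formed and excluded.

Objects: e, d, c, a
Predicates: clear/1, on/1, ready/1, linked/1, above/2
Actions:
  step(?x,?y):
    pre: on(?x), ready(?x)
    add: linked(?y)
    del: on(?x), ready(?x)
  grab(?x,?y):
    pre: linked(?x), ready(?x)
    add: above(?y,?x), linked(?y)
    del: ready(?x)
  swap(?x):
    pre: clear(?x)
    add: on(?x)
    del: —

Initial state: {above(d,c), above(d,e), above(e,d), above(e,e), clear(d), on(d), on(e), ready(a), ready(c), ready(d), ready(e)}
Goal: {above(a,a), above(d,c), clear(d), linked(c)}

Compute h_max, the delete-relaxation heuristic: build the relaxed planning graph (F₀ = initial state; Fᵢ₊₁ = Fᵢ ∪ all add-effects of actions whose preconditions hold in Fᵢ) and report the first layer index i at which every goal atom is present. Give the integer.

2

F0 = init (11 atoms)
F1 = F0 ∪ {linked(a), linked(c), linked(d), linked(e)}  (15 atoms)
F2 = F1 ∪ {above(a,a), above(a,c), above(a,d), above(a,e), above(c,a), above(c,c), above(c,d), above(c,e), above(d,a), above(d,d), above(e,a), above(e,c)}  (27 atoms)
goal ⊆ F2  ⇒  h_max = 2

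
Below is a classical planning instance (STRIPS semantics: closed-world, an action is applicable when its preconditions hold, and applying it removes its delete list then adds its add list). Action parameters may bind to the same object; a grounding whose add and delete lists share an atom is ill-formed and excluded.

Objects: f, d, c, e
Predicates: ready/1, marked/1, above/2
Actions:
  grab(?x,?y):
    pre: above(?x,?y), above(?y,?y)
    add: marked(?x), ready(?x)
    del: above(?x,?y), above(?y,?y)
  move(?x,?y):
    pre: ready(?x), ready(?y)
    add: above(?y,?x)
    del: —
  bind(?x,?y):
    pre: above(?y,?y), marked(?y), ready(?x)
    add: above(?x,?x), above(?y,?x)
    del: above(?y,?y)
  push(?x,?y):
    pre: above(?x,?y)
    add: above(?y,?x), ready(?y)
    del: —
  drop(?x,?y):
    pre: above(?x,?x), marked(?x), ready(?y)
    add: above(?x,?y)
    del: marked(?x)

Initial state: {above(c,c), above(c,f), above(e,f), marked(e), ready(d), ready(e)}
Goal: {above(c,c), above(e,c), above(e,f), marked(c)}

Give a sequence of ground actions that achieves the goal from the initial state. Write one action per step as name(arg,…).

1. grab(c,c)  →  {above(c,f), above(e,f), marked(c), marked(e), ready(c), ready(d), ready(e)}
2. move(c,c)  →  {above(c,c), above(c,f), above(e,f), marked(c), marked(e), ready(c), ready(d), ready(e)}
3. move(c,e)  →  {above(c,c), above(c,f), above(e,c), above(e,f), marked(c), marked(e), ready(c), ready(d), ready(e)}

grab(c,c); move(c,c); move(c,e)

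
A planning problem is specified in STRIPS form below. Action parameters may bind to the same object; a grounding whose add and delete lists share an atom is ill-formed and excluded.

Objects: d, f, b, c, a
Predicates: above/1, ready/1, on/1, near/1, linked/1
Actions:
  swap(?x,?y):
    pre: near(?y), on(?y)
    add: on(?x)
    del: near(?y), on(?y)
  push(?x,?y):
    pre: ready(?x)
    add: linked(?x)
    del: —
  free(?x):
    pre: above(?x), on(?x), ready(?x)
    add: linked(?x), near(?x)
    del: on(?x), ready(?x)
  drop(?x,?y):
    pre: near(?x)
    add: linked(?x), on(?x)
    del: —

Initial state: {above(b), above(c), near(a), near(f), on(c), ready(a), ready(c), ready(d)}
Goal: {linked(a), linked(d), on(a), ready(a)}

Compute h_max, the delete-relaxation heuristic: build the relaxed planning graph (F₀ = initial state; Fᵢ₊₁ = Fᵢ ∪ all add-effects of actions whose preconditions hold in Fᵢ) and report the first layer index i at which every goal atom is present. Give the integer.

F0 = init (8 atoms)
F1 = F0 ∪ {linked(a), linked(c), linked(d), linked(f), near(c), on(a), on(f)}  (15 atoms)
goal ⊆ F1  ⇒  h_max = 1

1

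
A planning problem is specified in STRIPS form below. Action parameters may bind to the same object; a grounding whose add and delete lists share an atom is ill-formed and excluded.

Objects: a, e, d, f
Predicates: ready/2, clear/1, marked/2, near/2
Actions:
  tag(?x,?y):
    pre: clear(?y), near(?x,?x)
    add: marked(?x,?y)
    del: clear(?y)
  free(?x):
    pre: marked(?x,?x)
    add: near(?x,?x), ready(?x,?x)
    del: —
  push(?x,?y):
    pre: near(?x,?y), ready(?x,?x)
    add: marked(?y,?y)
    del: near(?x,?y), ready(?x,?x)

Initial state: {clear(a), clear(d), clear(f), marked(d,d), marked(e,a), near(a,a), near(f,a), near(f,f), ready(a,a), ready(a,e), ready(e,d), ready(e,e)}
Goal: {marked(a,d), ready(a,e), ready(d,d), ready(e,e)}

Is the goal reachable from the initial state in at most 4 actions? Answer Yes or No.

1. tag(a,d)  →  {clear(a), clear(f), marked(a,d), marked(d,d), marked(e,a), near(a,a), near(f,a), near(f,f), ready(a,a), ready(a,e), ready(e,d), ready(e,e)}
2. free(d)  →  {clear(a), clear(f), marked(a,d), marked(d,d), marked(e,a), near(a,a), near(d,d), near(f,a), near(f,f), ready(a,a), ready(a,e), ready(d,d), ready(e,d), ready(e,e)}
optimal plan length = 2; 2 ≤ 4

Yes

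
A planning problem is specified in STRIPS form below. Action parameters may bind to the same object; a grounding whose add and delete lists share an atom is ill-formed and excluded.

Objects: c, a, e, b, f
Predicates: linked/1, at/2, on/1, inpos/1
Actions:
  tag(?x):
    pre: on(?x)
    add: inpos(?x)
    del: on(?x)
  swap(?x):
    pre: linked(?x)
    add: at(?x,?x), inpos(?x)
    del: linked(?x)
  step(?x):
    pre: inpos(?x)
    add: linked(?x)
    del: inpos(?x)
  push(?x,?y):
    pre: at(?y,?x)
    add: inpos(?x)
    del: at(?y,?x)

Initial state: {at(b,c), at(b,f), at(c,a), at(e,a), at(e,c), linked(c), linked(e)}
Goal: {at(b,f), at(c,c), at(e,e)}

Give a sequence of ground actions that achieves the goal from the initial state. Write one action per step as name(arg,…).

swap(c); swap(e)

1. swap(c)  →  {at(b,c), at(b,f), at(c,a), at(c,c), at(e,a), at(e,c), inpos(c), linked(e)}
2. swap(e)  →  {at(b,c), at(b,f), at(c,a), at(c,c), at(e,a), at(e,c), at(e,e), inpos(c), inpos(e)}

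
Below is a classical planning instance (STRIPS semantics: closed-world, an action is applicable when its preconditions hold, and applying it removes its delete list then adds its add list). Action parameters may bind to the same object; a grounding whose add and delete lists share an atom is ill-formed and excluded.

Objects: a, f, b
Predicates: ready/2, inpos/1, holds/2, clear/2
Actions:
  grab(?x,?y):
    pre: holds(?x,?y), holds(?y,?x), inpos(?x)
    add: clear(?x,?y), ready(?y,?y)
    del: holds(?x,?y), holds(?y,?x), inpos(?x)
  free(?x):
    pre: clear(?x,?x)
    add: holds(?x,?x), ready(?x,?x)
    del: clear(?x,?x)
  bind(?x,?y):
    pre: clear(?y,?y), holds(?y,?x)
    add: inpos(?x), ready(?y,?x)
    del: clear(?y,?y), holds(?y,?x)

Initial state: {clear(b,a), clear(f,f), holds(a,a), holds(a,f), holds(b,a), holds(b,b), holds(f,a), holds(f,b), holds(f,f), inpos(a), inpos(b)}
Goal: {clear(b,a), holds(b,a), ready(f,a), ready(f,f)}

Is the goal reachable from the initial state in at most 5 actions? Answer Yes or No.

Yes

1. grab(a,a)  →  {clear(a,a), clear(b,a), clear(f,f), holds(a,f), holds(b,a), holds(b,b), holds(f,a), holds(f,b), holds(f,f), inpos(b), ready(a,a)}
2. bind(a,f)  →  {clear(a,a), clear(b,a), holds(a,f), holds(b,a), holds(b,b), holds(f,b), holds(f,f), inpos(a), inpos(b), ready(a,a), ready(f,a)}
3. bind(f,a)  →  {clear(b,a), holds(b,a), holds(b,b), holds(f,b), holds(f,f), inpos(a), inpos(b), inpos(f), ready(a,a), ready(a,f), ready(f,a)}
4. grab(f,f)  →  {clear(b,a), clear(f,f), holds(b,a), holds(b,b), holds(f,b), inpos(a), inpos(b), ready(a,a), ready(a,f), ready(f,a), ready(f,f)}
optimal plan length = 4; 4 ≤ 5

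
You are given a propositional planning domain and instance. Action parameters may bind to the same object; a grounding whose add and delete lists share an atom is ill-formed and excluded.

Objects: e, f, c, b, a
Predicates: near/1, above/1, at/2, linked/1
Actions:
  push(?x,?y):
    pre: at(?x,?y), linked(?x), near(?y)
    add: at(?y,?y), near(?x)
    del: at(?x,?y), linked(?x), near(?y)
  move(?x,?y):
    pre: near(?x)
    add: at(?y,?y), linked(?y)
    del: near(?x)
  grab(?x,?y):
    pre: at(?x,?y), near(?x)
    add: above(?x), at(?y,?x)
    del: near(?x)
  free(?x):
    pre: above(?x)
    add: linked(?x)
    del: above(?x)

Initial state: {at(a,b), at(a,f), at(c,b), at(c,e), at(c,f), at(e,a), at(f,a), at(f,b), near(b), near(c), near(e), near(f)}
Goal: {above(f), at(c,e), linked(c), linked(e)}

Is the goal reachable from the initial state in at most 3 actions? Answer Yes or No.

Yes

1. move(e,e)  →  {at(a,b), at(a,f), at(c,b), at(c,e), at(c,f), at(e,a), at(e,e), at(f,a), at(f,b), linked(e), near(b), near(c), near(f)}
2. move(c,c)  →  {at(a,b), at(a,f), at(c,b), at(c,c), at(c,e), at(c,f), at(e,a), at(e,e), at(f,a), at(f,b), linked(c), linked(e), near(b), near(f)}
3. grab(f,b)  →  {above(f), at(a,b), at(a,f), at(b,f), at(c,b), at(c,c), at(c,e), at(c,f), at(e,a), at(e,e), at(f,a), at(f,b), linked(c), linked(e), near(b)}
optimal plan length = 3; 3 ≤ 3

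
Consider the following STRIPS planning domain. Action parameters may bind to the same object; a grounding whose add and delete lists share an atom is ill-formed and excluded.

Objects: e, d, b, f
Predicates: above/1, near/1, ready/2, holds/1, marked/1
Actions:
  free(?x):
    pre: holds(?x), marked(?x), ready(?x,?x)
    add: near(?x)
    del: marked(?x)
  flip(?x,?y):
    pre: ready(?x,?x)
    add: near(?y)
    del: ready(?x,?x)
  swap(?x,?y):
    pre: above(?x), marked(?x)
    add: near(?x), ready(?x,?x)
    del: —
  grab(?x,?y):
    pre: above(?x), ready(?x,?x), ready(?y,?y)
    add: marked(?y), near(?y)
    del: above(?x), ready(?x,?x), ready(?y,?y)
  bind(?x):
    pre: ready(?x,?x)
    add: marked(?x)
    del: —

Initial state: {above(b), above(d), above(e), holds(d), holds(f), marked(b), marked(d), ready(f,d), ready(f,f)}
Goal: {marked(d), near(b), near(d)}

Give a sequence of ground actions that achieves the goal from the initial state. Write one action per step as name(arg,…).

flip(f,d); swap(b,e)

1. flip(f,d)  →  {above(b), above(d), above(e), holds(d), holds(f), marked(b), marked(d), near(d), ready(f,d)}
2. swap(b,e)  →  {above(b), above(d), above(e), holds(d), holds(f), marked(b), marked(d), near(b), near(d), ready(b,b), ready(f,d)}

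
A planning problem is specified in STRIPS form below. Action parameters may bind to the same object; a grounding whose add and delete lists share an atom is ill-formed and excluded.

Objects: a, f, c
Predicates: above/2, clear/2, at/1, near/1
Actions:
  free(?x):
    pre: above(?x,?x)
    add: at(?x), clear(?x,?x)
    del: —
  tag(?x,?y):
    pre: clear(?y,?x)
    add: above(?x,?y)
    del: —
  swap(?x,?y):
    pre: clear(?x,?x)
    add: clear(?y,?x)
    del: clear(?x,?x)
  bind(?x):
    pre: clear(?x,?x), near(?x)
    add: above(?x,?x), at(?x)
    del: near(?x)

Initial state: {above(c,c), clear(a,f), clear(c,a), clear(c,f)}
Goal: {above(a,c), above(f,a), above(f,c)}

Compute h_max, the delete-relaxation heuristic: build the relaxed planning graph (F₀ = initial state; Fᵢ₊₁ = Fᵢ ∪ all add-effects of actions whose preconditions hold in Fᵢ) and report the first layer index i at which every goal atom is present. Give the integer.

1

F0 = init (4 atoms)
F1 = F0 ∪ {above(a,c), above(f,a), above(f,c), at(c), clear(c,c)}  (9 atoms)
goal ⊆ F1  ⇒  h_max = 1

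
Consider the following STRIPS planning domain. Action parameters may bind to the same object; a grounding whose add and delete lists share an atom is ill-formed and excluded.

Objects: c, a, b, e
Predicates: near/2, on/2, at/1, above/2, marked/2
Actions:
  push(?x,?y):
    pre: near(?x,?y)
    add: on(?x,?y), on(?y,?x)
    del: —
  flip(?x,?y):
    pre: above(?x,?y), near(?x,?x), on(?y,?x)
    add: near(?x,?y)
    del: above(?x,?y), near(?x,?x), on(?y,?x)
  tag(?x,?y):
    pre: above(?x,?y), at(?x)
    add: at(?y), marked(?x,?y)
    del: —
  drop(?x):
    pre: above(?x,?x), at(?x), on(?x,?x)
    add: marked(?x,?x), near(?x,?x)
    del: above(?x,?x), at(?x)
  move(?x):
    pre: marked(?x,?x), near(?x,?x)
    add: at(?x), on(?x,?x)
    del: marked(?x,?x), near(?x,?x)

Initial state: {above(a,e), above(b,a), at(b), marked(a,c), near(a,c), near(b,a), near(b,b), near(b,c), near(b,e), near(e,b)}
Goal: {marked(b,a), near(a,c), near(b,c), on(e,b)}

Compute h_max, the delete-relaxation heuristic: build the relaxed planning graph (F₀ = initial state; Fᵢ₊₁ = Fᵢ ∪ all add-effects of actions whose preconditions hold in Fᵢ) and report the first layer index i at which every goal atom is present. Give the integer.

1

F0 = init (10 atoms)
F1 = F0 ∪ {at(a), marked(b,a), on(a,b), on(a,c), on(b,a), on(b,b), on(b,c), on(b,e), on(c,a), on(c,b), on(e,b)}  (21 atoms)
goal ⊆ F1  ⇒  h_max = 1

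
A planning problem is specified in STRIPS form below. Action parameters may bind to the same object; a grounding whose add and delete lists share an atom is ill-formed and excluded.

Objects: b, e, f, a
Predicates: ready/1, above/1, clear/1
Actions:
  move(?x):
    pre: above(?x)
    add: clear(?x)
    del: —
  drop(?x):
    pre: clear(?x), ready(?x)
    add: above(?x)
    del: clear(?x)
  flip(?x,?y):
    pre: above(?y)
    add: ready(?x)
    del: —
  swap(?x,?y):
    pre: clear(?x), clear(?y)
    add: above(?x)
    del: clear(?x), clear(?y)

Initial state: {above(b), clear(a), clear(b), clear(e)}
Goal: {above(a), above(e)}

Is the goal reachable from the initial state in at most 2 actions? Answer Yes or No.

Yes

1. swap(e,b)  →  {above(b), above(e), clear(a)}
2. swap(a,a)  →  {above(a), above(b), above(e)}
optimal plan length = 2; 2 ≤ 2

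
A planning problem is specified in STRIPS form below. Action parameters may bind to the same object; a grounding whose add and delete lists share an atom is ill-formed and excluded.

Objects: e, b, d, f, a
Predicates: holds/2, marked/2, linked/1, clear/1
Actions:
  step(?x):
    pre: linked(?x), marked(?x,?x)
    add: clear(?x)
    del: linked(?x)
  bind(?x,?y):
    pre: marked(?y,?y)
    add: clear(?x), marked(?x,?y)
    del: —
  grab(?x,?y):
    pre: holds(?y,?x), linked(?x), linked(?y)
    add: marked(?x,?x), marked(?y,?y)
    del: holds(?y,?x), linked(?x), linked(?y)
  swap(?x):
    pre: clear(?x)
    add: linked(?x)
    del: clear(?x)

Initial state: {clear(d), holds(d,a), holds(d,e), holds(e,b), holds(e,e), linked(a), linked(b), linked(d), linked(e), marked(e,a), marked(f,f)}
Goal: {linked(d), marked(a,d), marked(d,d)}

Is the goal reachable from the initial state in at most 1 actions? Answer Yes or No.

No

1. grab(e,d)  →  {clear(d), holds(d,a), holds(e,b), holds(e,e), linked(a), linked(b), marked(d,d), marked(e,a), marked(e,e), marked(f,f)}
2. bind(a,d)  →  {clear(a), clear(d), holds(d,a), holds(e,b), holds(e,e), linked(a), linked(b), marked(a,d), marked(d,d), marked(e,a), marked(e,e), marked(f,f)}
3. swap(d)  →  {clear(a), holds(d,a), holds(e,b), holds(e,e), linked(a), linked(b), linked(d), marked(a,d), marked(d,d), marked(e,a), marked(e,e), marked(f,f)}
optimal plan length = 3; 3 > 1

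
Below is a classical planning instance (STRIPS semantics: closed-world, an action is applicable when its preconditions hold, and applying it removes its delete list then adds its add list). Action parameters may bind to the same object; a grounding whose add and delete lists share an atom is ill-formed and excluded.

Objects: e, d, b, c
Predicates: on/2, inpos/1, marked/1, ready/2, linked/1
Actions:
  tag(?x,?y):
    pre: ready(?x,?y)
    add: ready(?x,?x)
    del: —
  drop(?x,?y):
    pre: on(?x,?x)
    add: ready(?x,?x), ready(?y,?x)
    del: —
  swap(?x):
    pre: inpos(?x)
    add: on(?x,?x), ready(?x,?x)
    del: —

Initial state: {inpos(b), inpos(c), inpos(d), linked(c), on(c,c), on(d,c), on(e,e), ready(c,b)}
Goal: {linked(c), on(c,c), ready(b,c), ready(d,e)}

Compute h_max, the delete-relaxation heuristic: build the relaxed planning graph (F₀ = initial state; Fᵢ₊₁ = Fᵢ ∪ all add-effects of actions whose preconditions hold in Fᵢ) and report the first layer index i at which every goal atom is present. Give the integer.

F0 = init (8 atoms)
F1 = F0 ∪ {on(b,b), on(d,d), ready(b,b), ready(b,c), ready(b,e), ready(c,c), ready(c,e), ready(d,c), ready(d,d), ready(d,e), ready(e,c), ready(e,e)}  (20 atoms)
goal ⊆ F1  ⇒  h_max = 1

1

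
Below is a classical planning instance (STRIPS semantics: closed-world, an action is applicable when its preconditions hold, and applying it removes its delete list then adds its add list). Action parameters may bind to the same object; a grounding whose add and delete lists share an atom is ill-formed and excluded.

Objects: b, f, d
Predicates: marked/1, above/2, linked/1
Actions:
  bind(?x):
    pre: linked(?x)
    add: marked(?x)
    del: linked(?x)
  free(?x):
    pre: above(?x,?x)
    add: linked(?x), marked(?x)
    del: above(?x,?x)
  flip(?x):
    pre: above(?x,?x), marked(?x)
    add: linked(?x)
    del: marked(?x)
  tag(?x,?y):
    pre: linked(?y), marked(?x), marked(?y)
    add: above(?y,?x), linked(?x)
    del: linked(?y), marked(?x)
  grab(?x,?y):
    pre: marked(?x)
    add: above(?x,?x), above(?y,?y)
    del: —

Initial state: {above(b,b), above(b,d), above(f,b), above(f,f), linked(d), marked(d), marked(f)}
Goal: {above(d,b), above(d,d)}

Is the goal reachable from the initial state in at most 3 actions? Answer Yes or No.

Yes

1. free(b)  →  {above(b,d), above(f,b), above(f,f), linked(b), linked(d), marked(b), marked(d), marked(f)}
2. tag(b,d)  →  {above(b,d), above(d,b), above(f,b), above(f,f), linked(b), marked(d), marked(f)}
3. grab(f,d)  →  {above(b,d), above(d,b), above(d,d), above(f,b), above(f,f), linked(b), marked(d), marked(f)}
optimal plan length = 3; 3 ≤ 3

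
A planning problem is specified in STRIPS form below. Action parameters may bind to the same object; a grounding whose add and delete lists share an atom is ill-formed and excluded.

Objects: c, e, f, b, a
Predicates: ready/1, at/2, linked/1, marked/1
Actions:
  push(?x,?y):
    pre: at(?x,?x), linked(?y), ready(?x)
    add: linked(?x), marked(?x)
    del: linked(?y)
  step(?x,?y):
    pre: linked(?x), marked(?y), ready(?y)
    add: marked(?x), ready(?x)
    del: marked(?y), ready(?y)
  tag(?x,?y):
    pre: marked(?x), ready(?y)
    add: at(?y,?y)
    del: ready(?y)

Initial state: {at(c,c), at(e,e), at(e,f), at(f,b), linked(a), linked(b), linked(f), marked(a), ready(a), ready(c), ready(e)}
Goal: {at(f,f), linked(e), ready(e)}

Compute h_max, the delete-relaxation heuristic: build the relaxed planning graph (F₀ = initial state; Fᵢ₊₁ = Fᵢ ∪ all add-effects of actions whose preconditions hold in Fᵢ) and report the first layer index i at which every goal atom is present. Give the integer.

2

F0 = init (11 atoms)
F1 = F0 ∪ {at(a,a), linked(c), linked(e), marked(b), marked(c), marked(e), marked(f), ready(b), ready(f)}  (20 atoms)
F2 = F1 ∪ {at(b,b), at(f,f)}  (22 atoms)
goal ⊆ F2  ⇒  h_max = 2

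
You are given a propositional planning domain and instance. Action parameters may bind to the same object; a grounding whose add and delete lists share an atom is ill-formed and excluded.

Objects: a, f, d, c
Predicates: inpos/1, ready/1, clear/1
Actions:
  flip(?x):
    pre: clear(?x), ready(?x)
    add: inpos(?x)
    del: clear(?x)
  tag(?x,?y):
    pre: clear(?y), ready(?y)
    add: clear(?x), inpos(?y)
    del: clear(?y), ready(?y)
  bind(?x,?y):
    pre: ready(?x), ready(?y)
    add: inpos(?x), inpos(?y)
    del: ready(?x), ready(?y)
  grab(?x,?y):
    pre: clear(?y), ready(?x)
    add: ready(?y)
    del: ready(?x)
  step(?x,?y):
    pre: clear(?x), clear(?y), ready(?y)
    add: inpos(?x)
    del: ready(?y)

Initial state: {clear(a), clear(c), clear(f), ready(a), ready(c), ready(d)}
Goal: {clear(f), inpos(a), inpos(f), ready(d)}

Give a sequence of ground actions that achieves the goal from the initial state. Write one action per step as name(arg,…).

flip(a); step(f,c)

1. flip(a)  →  {clear(c), clear(f), inpos(a), ready(a), ready(c), ready(d)}
2. step(f,c)  →  {clear(c), clear(f), inpos(a), inpos(f), ready(a), ready(d)}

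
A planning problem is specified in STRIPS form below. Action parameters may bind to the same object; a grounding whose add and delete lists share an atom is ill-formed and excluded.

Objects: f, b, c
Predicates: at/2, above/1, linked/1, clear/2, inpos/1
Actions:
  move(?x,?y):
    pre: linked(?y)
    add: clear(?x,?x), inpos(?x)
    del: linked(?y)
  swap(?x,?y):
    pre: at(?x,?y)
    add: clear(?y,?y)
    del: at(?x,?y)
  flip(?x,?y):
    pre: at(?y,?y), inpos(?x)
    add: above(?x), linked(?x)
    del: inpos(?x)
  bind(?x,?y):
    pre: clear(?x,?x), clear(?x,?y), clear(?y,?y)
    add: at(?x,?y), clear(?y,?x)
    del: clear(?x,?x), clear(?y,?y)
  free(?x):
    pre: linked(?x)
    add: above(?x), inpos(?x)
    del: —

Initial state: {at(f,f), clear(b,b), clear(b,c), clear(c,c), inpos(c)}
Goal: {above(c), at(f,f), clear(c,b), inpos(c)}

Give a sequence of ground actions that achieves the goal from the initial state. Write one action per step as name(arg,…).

1. flip(c,f)  →  {above(c), at(f,f), clear(b,b), clear(b,c), clear(c,c), linked(c)}
2. move(c,c)  →  {above(c), at(f,f), clear(b,b), clear(b,c), clear(c,c), inpos(c)}
3. bind(b,c)  →  {above(c), at(b,c), at(f,f), clear(b,c), clear(c,b), inpos(c)}

flip(c,f); move(c,c); bind(b,c)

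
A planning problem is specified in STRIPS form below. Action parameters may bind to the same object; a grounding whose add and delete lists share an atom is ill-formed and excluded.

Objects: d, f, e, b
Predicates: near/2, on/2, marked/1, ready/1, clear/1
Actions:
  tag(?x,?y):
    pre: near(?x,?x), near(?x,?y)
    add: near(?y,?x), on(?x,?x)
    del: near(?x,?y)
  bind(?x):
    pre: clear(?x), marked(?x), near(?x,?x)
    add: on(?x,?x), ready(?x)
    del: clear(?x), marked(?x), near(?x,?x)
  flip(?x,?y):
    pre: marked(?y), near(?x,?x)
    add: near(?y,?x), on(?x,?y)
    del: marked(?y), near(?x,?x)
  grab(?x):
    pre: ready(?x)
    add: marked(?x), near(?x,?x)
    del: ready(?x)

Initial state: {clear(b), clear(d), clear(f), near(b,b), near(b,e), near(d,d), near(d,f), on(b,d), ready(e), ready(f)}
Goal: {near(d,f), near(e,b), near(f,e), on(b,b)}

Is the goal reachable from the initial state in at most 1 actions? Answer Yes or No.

No

1. tag(b,e)  →  {clear(b), clear(d), clear(f), near(b,b), near(d,d), near(d,f), near(e,b), on(b,b), on(b,d), ready(e), ready(f)}
2. grab(f)  →  {clear(b), clear(d), clear(f), marked(f), near(b,b), near(d,d), near(d,f), near(e,b), near(f,f), on(b,b), on(b,d), ready(e)}
3. grab(e)  →  {clear(b), clear(d), clear(f), marked(e), marked(f), near(b,b), near(d,d), near(d,f), near(e,b), near(e,e), near(f,f), on(b,b), on(b,d)}
4. flip(e,f)  →  {clear(b), clear(d), clear(f), marked(e), near(b,b), near(d,d), near(d,f), near(e,b), near(f,e), near(f,f), on(b,b), on(b,d), on(e,f)}
optimal plan length = 4; 4 > 1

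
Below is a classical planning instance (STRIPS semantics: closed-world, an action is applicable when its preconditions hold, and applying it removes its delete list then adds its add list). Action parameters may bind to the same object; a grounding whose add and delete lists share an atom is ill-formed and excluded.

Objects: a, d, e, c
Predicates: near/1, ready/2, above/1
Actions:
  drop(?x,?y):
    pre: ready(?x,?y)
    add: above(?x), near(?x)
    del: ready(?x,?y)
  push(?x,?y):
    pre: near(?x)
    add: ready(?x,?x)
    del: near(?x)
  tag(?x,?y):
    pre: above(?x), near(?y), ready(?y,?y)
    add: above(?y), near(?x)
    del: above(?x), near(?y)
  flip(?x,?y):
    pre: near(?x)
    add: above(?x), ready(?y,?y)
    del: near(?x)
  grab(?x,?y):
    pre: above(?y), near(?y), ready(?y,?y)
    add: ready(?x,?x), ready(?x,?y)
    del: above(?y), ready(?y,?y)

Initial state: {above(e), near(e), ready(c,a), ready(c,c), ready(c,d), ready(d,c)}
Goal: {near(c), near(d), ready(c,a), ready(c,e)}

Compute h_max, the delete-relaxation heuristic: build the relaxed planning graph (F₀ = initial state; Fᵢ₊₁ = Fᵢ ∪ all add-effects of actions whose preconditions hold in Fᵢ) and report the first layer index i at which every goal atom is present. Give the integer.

F0 = init (6 atoms)
F1 = F0 ∪ {above(c), above(d), near(c), near(d), ready(a,a), ready(d,d), ready(e,e)}  (13 atoms)
F2 = F1 ∪ {above(a), near(a), ready(a,c), ready(a,d), ready(a,e), ready(c,e), ready(d,e), ready(e,c), ready(e,d)}  (22 atoms)
goal ⊆ F2  ⇒  h_max = 2

2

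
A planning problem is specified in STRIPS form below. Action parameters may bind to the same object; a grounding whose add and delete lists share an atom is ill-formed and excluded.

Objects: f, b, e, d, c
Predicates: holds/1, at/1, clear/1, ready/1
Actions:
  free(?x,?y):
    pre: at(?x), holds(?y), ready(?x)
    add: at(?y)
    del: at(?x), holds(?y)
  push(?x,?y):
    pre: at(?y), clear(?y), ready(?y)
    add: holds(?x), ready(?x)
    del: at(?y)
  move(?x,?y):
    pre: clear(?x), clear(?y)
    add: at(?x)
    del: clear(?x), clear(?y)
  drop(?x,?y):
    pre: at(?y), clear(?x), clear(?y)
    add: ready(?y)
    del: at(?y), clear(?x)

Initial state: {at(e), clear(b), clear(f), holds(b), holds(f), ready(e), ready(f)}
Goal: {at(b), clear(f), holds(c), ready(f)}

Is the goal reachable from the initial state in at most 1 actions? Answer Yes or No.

1. free(e,f)  →  {at(f), clear(b), clear(f), holds(b), ready(e), ready(f)}
2. push(c,f)  →  {clear(b), clear(f), holds(b), holds(c), ready(c), ready(e), ready(f)}
3. move(b,b)  →  {at(b), clear(f), holds(b), holds(c), ready(c), ready(e), ready(f)}
optimal plan length = 3; 3 > 1

No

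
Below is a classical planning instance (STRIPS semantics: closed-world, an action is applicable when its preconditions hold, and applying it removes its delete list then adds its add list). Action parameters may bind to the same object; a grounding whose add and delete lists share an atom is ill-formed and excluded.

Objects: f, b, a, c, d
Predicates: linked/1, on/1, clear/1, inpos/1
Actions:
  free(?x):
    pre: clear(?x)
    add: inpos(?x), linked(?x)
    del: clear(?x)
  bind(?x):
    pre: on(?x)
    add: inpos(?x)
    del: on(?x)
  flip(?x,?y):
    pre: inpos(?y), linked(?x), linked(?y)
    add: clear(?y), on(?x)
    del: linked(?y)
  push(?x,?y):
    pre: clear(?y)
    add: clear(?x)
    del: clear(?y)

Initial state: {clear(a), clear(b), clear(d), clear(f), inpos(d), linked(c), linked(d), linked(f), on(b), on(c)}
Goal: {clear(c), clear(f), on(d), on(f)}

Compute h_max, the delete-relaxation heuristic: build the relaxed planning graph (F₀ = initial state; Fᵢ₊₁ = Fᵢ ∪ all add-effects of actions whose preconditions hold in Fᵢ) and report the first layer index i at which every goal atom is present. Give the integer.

F0 = init (10 atoms)
F1 = F0 ∪ {clear(c), inpos(a), inpos(b), inpos(c), inpos(f), linked(a), linked(b), on(d), on(f)}  (19 atoms)
goal ⊆ F1  ⇒  h_max = 1

1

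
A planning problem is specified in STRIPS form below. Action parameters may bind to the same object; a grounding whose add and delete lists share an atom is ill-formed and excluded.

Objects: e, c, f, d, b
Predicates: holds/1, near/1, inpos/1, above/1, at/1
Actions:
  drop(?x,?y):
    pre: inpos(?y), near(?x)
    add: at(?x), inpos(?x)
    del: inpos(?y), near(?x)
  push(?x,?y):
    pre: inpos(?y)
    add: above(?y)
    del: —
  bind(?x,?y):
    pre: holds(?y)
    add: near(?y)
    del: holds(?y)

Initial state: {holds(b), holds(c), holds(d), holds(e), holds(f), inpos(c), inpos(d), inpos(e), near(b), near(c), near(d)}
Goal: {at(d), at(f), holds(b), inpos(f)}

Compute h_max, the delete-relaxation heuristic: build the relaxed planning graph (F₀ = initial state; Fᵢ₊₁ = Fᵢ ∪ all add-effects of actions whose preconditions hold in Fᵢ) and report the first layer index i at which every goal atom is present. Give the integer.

F0 = init (11 atoms)
F1 = F0 ∪ {above(c), above(d), above(e), at(b), at(c), at(d), inpos(b), near(e), near(f)}  (20 atoms)
F2 = F1 ∪ {above(b), at(e), at(f), inpos(f)}  (24 atoms)
goal ⊆ F2  ⇒  h_max = 2

2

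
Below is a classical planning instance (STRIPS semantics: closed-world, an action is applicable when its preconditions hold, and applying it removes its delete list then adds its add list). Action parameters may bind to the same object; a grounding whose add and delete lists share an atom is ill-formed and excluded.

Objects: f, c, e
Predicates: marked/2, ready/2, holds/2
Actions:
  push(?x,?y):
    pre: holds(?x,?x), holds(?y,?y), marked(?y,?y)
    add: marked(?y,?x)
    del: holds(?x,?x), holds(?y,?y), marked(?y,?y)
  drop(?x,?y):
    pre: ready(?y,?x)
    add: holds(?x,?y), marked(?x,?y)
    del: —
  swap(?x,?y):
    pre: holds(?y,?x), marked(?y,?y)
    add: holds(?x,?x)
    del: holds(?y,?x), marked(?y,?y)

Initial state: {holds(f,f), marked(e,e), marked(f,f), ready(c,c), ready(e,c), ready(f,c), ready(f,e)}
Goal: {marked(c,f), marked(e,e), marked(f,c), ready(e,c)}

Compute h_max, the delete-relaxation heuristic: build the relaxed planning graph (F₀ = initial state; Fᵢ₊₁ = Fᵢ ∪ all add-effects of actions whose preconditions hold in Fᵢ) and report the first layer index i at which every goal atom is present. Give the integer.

2

F0 = init (7 atoms)
F1 = F0 ∪ {holds(c,c), holds(c,e), holds(c,f), holds(e,f), marked(c,c), marked(c,e), marked(c,f), marked(e,f)}  (15 atoms)
F2 = F1 ∪ {holds(e,e), marked(f,c)}  (17 atoms)
goal ⊆ F2  ⇒  h_max = 2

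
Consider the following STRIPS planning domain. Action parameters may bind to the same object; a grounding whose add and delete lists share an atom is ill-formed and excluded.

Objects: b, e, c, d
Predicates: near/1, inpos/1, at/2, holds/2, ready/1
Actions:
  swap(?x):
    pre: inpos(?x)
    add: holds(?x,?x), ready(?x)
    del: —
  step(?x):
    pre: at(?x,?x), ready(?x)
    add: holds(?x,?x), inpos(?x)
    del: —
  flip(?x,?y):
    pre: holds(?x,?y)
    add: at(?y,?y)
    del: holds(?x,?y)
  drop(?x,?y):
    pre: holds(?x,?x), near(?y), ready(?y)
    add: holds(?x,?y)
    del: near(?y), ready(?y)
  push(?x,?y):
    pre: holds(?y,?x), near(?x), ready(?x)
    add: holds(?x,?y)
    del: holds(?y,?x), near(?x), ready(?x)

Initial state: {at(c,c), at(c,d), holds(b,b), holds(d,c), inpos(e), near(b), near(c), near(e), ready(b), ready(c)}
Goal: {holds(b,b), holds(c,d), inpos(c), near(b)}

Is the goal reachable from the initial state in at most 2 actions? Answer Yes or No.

Yes

1. step(c)  →  {at(c,c), at(c,d), holds(b,b), holds(c,c), holds(d,c), inpos(c), inpos(e), near(b), near(c), near(e), ready(b), ready(c)}
2. push(c,d)  →  {at(c,c), at(c,d), holds(b,b), holds(c,c), holds(c,d), inpos(c), inpos(e), near(b), near(e), ready(b)}
optimal plan length = 2; 2 ≤ 2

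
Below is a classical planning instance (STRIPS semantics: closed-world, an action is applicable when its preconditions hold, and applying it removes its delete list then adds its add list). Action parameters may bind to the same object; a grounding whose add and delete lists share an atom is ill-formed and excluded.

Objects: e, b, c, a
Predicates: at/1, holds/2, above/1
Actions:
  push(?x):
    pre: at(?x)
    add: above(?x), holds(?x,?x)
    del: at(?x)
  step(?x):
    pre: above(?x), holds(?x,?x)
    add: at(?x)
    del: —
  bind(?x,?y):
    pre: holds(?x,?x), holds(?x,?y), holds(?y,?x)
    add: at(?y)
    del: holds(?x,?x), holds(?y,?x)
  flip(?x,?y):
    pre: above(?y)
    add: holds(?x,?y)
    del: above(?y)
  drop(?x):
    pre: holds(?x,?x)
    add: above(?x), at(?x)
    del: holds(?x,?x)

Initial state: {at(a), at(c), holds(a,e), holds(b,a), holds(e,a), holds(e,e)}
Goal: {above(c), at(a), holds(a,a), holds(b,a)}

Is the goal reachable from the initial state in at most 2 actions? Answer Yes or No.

1. push(c)  →  {above(c), at(a), holds(a,e), holds(b,a), holds(c,c), holds(e,a), holds(e,e)}
2. push(a)  →  {above(a), above(c), holds(a,a), holds(a,e), holds(b,a), holds(c,c), holds(e,a), holds(e,e)}
3. step(a)  →  {above(a), above(c), at(a), holds(a,a), holds(a,e), holds(b,a), holds(c,c), holds(e,a), holds(e,e)}
optimal plan length = 3; 3 > 2

No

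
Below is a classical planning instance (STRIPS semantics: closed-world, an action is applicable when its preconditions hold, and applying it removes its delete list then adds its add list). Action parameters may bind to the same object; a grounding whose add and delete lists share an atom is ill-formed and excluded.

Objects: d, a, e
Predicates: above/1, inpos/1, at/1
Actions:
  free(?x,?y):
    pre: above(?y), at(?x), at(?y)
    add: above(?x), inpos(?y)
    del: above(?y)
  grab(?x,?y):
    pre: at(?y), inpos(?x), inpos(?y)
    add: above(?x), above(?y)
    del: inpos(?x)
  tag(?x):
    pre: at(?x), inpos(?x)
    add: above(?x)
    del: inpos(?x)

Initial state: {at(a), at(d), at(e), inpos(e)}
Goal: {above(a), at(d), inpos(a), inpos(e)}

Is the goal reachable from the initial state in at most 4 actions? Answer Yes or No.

Yes

1. grab(e,e)  →  {above(e), at(a), at(d), at(e)}
2. free(a,e)  →  {above(a), at(a), at(d), at(e), inpos(e)}
3. free(d,a)  →  {above(d), at(a), at(d), at(e), inpos(a), inpos(e)}
4. free(a,d)  →  {above(a), at(a), at(d), at(e), inpos(a), inpos(d), inpos(e)}
optimal plan length = 4; 4 ≤ 4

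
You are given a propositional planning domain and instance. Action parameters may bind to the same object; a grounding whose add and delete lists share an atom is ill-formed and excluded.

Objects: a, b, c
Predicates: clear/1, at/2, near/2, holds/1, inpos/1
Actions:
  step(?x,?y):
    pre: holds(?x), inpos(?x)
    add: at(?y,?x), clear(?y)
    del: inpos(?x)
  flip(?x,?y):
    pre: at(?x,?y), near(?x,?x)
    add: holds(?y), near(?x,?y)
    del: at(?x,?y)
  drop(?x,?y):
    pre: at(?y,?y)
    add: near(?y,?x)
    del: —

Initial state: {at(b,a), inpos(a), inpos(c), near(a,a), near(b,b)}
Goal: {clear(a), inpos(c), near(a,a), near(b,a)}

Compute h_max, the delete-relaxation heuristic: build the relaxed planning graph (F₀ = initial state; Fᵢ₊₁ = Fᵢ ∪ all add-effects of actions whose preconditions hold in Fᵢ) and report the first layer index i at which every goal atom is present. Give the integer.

2

F0 = init (5 atoms)
F1 = F0 ∪ {holds(a), near(b,a)}  (7 atoms)
F2 = F1 ∪ {at(a,a), at(c,a), clear(a), clear(b), clear(c)}  (12 atoms)
goal ⊆ F2  ⇒  h_max = 2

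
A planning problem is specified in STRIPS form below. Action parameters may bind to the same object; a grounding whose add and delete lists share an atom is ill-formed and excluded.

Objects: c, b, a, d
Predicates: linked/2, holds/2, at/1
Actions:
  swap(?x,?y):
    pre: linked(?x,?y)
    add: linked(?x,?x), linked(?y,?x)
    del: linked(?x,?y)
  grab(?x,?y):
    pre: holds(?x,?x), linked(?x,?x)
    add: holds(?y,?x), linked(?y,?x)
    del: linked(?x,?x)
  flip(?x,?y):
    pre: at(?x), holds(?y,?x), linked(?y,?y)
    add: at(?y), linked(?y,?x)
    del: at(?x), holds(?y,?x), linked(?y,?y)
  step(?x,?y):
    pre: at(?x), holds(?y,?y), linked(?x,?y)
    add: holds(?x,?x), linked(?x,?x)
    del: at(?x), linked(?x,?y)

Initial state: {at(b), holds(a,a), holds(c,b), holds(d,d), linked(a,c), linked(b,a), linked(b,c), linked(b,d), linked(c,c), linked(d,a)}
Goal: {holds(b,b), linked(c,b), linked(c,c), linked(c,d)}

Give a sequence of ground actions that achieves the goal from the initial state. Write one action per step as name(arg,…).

swap(b,c); swap(d,a); grab(d,c); step(b,a)

1. swap(b,c)  →  {at(b), holds(a,a), holds(c,b), holds(d,d), linked(a,c), linked(b,a), linked(b,b), linked(b,d), linked(c,b), linked(c,c), linked(d,a)}
2. swap(d,a)  →  {at(b), holds(a,a), holds(c,b), holds(d,d), linked(a,c), linked(a,d), linked(b,a), linked(b,b), linked(b,d), linked(c,b), linked(c,c), linked(d,d)}
3. grab(d,c)  →  {at(b), holds(a,a), holds(c,b), holds(c,d), holds(d,d), linked(a,c), linked(a,d), linked(b,a), linked(b,b), linked(b,d), linked(c,b), linked(c,c), linked(c,d)}
4. step(b,a)  →  {holds(a,a), holds(b,b), holds(c,b), holds(c,d), holds(d,d), linked(a,c), linked(a,d), linked(b,b), linked(b,d), linked(c,b), linked(c,c), linked(c,d)}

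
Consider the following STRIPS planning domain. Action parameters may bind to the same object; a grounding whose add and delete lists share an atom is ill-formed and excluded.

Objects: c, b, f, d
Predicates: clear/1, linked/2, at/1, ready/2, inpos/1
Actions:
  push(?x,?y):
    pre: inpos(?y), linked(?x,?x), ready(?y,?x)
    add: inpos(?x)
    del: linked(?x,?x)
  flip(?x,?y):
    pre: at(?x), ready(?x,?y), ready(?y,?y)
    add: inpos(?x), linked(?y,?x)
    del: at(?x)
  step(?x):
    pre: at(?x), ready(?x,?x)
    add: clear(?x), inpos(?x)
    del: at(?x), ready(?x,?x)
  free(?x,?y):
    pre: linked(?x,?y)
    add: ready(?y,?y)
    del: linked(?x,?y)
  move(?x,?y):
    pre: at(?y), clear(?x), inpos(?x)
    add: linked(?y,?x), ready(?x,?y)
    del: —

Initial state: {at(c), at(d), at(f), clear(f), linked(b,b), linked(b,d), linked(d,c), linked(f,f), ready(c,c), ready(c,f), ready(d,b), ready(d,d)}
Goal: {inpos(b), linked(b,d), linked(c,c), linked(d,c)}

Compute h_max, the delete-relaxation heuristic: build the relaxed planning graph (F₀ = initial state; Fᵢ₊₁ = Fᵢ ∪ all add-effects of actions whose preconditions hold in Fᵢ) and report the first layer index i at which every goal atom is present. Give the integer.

F0 = init (12 atoms)
F1 = F0 ∪ {clear(c), clear(d), inpos(c), inpos(d), linked(c,c), linked(d,d), ready(b,b), ready(f,f)}  (20 atoms)
F2 = F1 ∪ {inpos(b), inpos(f), linked(c,d), linked(f,c), linked(f,d), ready(c,d), ready(d,c), ready(d,f)}  (28 atoms)
goal ⊆ F2  ⇒  h_max = 2

2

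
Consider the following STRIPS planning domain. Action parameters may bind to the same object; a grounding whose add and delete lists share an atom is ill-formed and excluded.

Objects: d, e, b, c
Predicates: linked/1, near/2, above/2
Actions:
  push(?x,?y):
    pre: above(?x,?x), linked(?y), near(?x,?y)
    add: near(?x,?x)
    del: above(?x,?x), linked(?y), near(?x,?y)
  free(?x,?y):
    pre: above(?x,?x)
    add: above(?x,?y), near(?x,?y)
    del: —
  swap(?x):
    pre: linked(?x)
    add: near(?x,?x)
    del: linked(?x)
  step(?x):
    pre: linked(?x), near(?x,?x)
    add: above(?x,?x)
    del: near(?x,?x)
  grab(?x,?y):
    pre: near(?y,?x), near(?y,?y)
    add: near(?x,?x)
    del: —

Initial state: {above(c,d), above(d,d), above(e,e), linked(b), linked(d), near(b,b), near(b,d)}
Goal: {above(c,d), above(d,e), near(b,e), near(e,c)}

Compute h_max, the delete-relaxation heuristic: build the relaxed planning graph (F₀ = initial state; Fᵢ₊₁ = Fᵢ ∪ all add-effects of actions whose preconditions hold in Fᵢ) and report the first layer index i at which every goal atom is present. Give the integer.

2

F0 = init (7 atoms)
F1 = F0 ∪ {above(b,b), above(d,b), above(d,c), above(d,e), above(e,b), above(e,c), above(e,d), near(d,b), near(d,c), near(d,d), near(d,e), near(e,b), near(e,c), near(e,d), near(e,e)}  (22 atoms)
F2 = F1 ∪ {above(b,c), above(b,d), above(b,e), near(b,c), near(b,e), near(c,c)}  (28 atoms)
goal ⊆ F2  ⇒  h_max = 2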